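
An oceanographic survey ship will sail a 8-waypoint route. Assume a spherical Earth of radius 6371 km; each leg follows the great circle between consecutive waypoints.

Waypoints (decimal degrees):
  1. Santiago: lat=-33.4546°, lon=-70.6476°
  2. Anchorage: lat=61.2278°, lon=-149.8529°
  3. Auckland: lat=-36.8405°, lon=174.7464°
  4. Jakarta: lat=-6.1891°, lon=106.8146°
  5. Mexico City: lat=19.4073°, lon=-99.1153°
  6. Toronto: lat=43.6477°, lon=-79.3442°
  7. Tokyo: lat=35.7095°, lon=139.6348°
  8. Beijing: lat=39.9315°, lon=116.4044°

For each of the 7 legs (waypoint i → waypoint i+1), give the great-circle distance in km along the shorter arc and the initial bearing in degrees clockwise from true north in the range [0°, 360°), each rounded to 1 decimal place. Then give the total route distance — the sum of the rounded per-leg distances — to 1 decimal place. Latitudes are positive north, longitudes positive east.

Leg 1: φ1=-0.5838929, φ2=1.0686267, Δφ=1.6525196, Δλ=-1.3823933 rad; a=sin²(Δφ/2)+cosφ1·cosφ2·sin²(Δλ/2)=0.7040014857; c=2·atan2(√a, √(1-a))=1.991061945; dist=6371·c=12685.056 ≈ 12685.1 km; running total=12685.1 km
Leg 1 bearing: y=sinΔλ·cosφ2=-0.47281112, x=cosφ1·sinφ2-sinφ1·cosφ2·cosΔλ=0.78101422; θ=atan2(y, x)=-31.1899° <0 so +360° → 328.8101° ≈ 328.8°
Leg 2: φ1=1.0686267, φ2=-0.6429880, Δφ=-1.7116147, Δλ=5.6653265 rad; a=sin²(Δφ/2)+cosφ1·cosφ2·sin²(Δλ/2)=0.6057854850; c=2·atan2(√a, √(1-a))=1.783978364; dist=6371·c=11365.726 ≈ 11365.7 km; running total=24050.8 km
Leg 2 bearing: y=sinΔλ·cosφ2=-0.46361118, x=cosφ1·sinφ2-sinφ1·cosφ2·cosΔλ=-0.86040827; θ=atan2(y, x)=-151.6830° <0 so +360° → 208.3170° ≈ 208.3°
Leg 3: φ1=-0.6429880, φ2=-0.1080202, Δφ=0.5349679, Δλ=-1.1856336 rad; a=sin²(Δφ/2)+cosφ1·cosφ2·sin²(Δλ/2)=0.3182135324; c=2·atan2(√a, √(1-a))=1.198695882; dist=6371·c=7636.891 ≈ 7636.9 km; running total=31687.7 km
Leg 3 bearing: y=sinΔλ·cosφ2=-0.92133580, x=cosφ1·sinφ2-sinφ1·cosφ2·cosΔλ=0.13767738; θ=atan2(y, x)=-81.5010° <0 so +360° → 278.4990° ≈ 278.5°
Leg 4: φ1=-0.1080202, φ2=0.3387213, Δφ=0.4467415, Δλ=-3.5941548 rad; a=sin²(Δφ/2)+cosφ1·cosφ2·sin²(Δλ/2)=0.9395547495; c=2·atan2(√a, √(1-a))=2.644786928; dist=6371·c=16849.938 ≈ 16849.9 km; running total=48537.6 km
Leg 4 bearing: y=sinΔλ·cosφ2=0.41242556, x=cosφ1·sinφ2-sinφ1·cosφ2·cosΔλ=0.23889672; θ=atan2(y, x)=59.9185° ≈ 59.9°
Leg 5: φ1=0.3387213, φ2=0.7617961, Δφ=0.4230748, Δλ=0.3450708 rad; a=sin²(Δφ/2)+cosφ1·cosφ2·sin²(Δλ/2)=0.0642002454; c=2·atan2(√a, √(1-a))=0.512340562; dist=6371·c=3264.122 ≈ 3264.1 km; running total=51801.7 km
Leg 5 bearing: y=sinΔλ·cosφ2=0.24476647, x=cosφ1·sinφ2-sinφ1·cosφ2·cosΔλ=0.42473953; θ=atan2(y, x)=29.9537° ≈ 30.0°
Leg 6: φ1=0.7617961, φ2=0.6232483, Δφ=-0.1385477, Δλ=3.8219045 rad; a=sin²(Δφ/2)+cosφ1·cosφ2·sin²(Δλ/2)=0.5269414016; c=2·atan2(√a, √(1-a))=1.624705238; dist=6371·c=10350.997 ≈ 10351.0 km; running total=62152.7 km
Leg 6 bearing: y=sinΔλ·cosφ2=-0.51076851, x=cosφ1·sinφ2-sinφ1·cosφ2·cosΔλ=0.85802807; θ=atan2(y, x)=-30.7646° <0 so +360° → 329.2354° ≈ 329.2°
Leg 7: φ1=0.6232483, φ2=0.6969362, Δφ=0.0736878, Δλ=-0.4054470 rad; a=sin²(Δφ/2)+cosφ1·cosφ2·sin²(Δλ/2)=0.0265968176; c=2·atan2(√a, √(1-a))=0.327634049; dist=6371·c=2087.357 ≈ 2087.4 km; running total=64240.1 km
Leg 7 bearing: y=sinΔλ·cosφ2=-0.30245345, x=cosφ1·sinφ2-sinφ1·cosφ2·cosΔλ=0.10990733; θ=atan2(y, x)=-70.0296° <0 so +360° → 289.9704° ≈ 290.0°

Leg 1: dist=12685.1 km, bearing=328.8°
Leg 2: dist=11365.7 km, bearing=208.3°
Leg 3: dist=7636.9 km, bearing=278.5°
Leg 4: dist=16849.9 km, bearing=59.9°
Leg 5: dist=3264.1 km, bearing=30.0°
Leg 6: dist=10351.0 km, bearing=329.2°
Leg 7: dist=2087.4 km, bearing=290.0°
Total: 64240.1 km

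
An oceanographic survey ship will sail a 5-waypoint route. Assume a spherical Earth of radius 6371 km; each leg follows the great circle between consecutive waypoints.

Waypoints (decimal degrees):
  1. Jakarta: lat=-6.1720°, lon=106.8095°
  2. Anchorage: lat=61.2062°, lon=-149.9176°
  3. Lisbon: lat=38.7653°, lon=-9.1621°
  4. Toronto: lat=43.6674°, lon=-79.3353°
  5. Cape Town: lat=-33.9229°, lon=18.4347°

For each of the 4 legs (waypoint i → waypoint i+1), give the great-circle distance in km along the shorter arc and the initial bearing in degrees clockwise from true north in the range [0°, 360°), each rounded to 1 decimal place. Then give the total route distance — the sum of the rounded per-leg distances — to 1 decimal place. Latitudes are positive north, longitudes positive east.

Leg 1: dist=11317.5 km, bearing=28.6°
Leg 2: dist=8345.9 km, bearing=30.7°
Leg 3: dist=5717.5 km, bearing=299.5°
Leg 4: dist=13099.5 km, bearing=111.6°
Total: 38480.4 km

Leg 1: φ1=-0.1077217, φ2=1.0682497, Δφ=1.1759714, Δλ=-4.4807332 rad; a=sin²(Δφ/2)+cosφ1·cosφ2·sin²(Δλ/2)=0.6020815985; c=2·atan2(√a, √(1-a))=1.776405150; dist=6371·c=11317.477 ≈ 11317.5 km; running total=11317.5 km
Leg 1 bearing: y=sinΔλ·cosφ2=0.46879257, x=cosφ1·sinφ2-sinφ1·cosφ2·cosΔλ=0.85938985; θ=atan2(y, x)=28.6122° ≈ 28.6°
Leg 2: φ1=1.0682497, φ2=0.6765821, Δφ=-0.3916676, Δλ=2.4566469 rad; a=sin²(Δφ/2)+cosφ1·cosφ2·sin²(Δλ/2)=0.3710679626; c=2·atan2(√a, √(1-a))=1.309985466; dist=6371·c=8345.917 ≈ 8345.9 km; running total=19663.4 km
Leg 2 bearing: y=sinΔλ·cosφ2=0.49327333, x=cosφ1·sinφ2-sinφ1·cosφ2·cosΔλ=0.83077526; θ=atan2(y, x)=30.6997° ≈ 30.7°
Leg 3: φ1=0.6765821, φ2=0.7621399, Δφ=0.0855578, Δλ=-1.2247534 rad; a=sin²(Δφ/2)+cosφ1·cosφ2·sin²(Δλ/2)=0.1881861504; c=2·atan2(√a, √(1-a))=0.897421511; dist=6371·c=5717.472 ≈ 5717.5 km; running total=25380.9 km
Leg 3 bearing: y=sinΔλ·cosφ2=-0.68048094, x=cosφ1·sinφ2-sinφ1·cosφ2·cosΔλ=0.38475210; θ=atan2(y, x)=-60.5157° <0 so +360° → 299.4843° ≈ 299.5°
Leg 4: φ1=0.7621399, φ2=-0.5920663, Δφ=-1.3542062, Δλ=1.7064084 rad; a=sin²(Δφ/2)+cosφ1·cosφ2·sin²(Δλ/2)=0.7332429361; c=2·atan2(√a, √(1-a))=2.056110042; dist=6371·c=13099.477 ≈ 13099.5 km; running total=38480.4 km
Leg 4 bearing: y=sinΔλ·cosφ2=0.82217081, x=cosφ1·sinφ2-sinφ1·cosφ2·cosΔλ=-0.32623012; θ=atan2(y, x)=111.6427° ≈ 111.6°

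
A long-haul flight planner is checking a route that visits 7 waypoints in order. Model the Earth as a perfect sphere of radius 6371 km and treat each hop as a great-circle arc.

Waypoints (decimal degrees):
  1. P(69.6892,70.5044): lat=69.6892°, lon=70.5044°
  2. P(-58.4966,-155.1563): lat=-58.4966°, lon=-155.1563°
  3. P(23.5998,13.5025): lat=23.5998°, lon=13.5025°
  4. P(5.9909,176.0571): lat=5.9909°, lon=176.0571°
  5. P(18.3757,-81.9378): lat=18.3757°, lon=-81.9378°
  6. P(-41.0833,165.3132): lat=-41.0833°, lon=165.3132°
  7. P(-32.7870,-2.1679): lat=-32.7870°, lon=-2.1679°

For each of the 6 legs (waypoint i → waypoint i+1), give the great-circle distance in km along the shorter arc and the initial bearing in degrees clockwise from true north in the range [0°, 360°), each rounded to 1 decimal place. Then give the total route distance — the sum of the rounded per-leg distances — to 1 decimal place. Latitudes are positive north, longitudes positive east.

Leg 1: φ1=1.2163060, φ2=-1.0209583, Δφ=-2.2372643, Δλ=-3.9385222 rad; a=sin²(Δφ/2)+cosφ1·cosφ2·sin²(Δλ/2)=0.9631834057; c=2·atan2(√a, √(1-a))=2.755445002; dist=6371·c=17554.940 ≈ 17554.9 km; running total=17554.9 km
Leg 1 bearing: y=sinΔλ·cosφ2=0.37373422, x=cosφ1·sinφ2-sinφ1·cosφ2·cosΔλ=0.04655387; θ=atan2(y, x)=82.8996° ≈ 82.9°
Leg 2: φ1=-1.0209583, φ2=0.4118942, Δφ=1.4328525, Δλ=2.9436514 rad; a=sin²(Δφ/2)+cosφ1·cosφ2·sin²(Δλ/2)=0.9054168294; c=2·atan2(√a, √(1-a))=2.516371424; dist=6371·c=16031.802 ≈ 16031.8 km; running total=33586.7 km
Leg 2 bearing: y=sinΔλ·cosφ2=0.18020413, x=cosφ1·sinφ2-sinφ1·cosφ2·cosΔλ=-0.55684401; θ=atan2(y, x)=162.0675° ≈ 162.1°
Leg 3: φ1=0.4118942, φ2=0.1045609, Δφ=-0.3073333, Δλ=2.8371130 rad; a=sin²(Δφ/2)+cosφ1·cosφ2·sin²(Δλ/2)=0.9138276816; c=2·atan2(√a, √(1-a))=2.545713424; dist=6371·c=16218.740 ≈ 16218.7 km; running total=49805.4 km
Leg 3 bearing: y=sinΔλ·cosφ2=0.29815947, x=cosφ1·sinφ2-sinφ1·cosφ2·cosΔλ=0.47548662; θ=atan2(y, x)=32.0903° ≈ 32.1°
Leg 4: φ1=0.1045609, φ2=0.3207165, Δφ=0.2161555, Δλ=-4.5028605 rad; a=sin²(Δφ/2)+cosφ1·cosφ2·sin²(Δλ/2)=0.5817061744; c=2·atan2(√a, √(1-a))=1.734944840; dist=6371·c=11053.334 ≈ 11053.3 km; running total=60858.7 km
Leg 4 bearing: y=sinΔλ·cosφ2=0.92825409, x=cosφ1·sinφ2-sinφ1·cosφ2·cosΔλ=0.33412684; θ=atan2(y, x)=70.2036° ≈ 70.2°
Leg 5: φ1=0.3207165, φ2=-0.7170389, Δφ=-1.0377553, Δλ=4.3153440 rad; a=sin²(Δφ/2)+cosφ1·cosφ2·sin²(Δλ/2)=0.7418884724; c=2·atan2(√a, √(1-a))=2.075761482; dist=6371·c=13224.676 ≈ 13224.7 km; running total=74083.4 km
Leg 5 bearing: y=sinΔλ·cosφ2=-0.69511865, x=cosφ1·sinφ2-sinφ1·cosφ2·cosΔλ=-0.53176116; θ=atan2(y, x)=-127.4157° <0 so +360° → 232.5843° ≈ 232.6°
Leg 6: φ1=-0.7170389, φ2=-0.5722411, Δφ=0.1447978, Δλ=-2.9230966 rad; a=sin²(Δφ/2)+cosφ1·cosφ2·sin²(Δλ/2)=0.6313733857; c=2·atan2(√a, √(1-a))=1.836664225; dist=6371·c=11701.388 ≈ 11701.4 km; running total=85784.8 km
Leg 6 bearing: y=sinΔλ·cosφ2=-0.18222924, x=cosφ1·sinφ2-sinφ1·cosφ2·cosΔλ=-0.94750020; θ=atan2(y, x)=-169.1134° <0 so +360° → 190.8866° ≈ 190.9°

Leg 1: dist=17554.9 km, bearing=82.9°
Leg 2: dist=16031.8 km, bearing=162.1°
Leg 3: dist=16218.7 km, bearing=32.1°
Leg 4: dist=11053.3 km, bearing=70.2°
Leg 5: dist=13224.7 km, bearing=232.6°
Leg 6: dist=11701.4 km, bearing=190.9°
Total: 85784.8 km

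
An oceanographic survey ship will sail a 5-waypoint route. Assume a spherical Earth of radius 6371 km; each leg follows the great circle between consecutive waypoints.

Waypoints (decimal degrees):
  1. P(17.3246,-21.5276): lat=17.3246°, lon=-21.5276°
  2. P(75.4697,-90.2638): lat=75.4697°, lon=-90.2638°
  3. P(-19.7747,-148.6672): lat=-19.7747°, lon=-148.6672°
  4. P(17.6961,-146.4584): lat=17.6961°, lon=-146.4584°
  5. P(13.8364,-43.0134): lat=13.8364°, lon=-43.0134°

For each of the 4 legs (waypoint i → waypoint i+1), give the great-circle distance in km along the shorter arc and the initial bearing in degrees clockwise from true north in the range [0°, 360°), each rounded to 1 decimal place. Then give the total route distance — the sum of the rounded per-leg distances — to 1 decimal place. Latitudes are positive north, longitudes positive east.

Leg 1: φ1=0.3023713, φ2=1.3171948, Δφ=1.0148234, Δλ=-1.1996730 rad; a=sin²(Δφ/2)+cosφ1·cosφ2·sin²(Δλ/2)=0.3124393182; c=2·atan2(√a, √(1-a))=1.186268631; dist=6371·c=7557.717 ≈ 7557.7 km; running total=7557.7 km
Leg 1 bearing: y=sinΔλ·cosφ2=-0.23381137, x=cosφ1·sinφ2-sinφ1·cosφ2·cosΔλ=0.89700402; θ=atan2(y, x)=-14.6095° <0 so +360° → 345.3905° ≈ 345.4°
Leg 2: φ1=1.3171948, φ2=-0.3451336, Δφ=-1.6623284, Δλ=-1.0193316 rad; a=sin²(Δφ/2)+cosφ1·cosφ2·sin²(Δλ/2)=0.6019008431; c=2·atan2(√a, √(1-a))=1.776035875; dist=6371·c=11315.125 ≈ 11315.1 km; running total=18872.8 km
Leg 2 bearing: y=sinΔλ·cosφ2=-0.80153007, x=cosφ1·sinφ2-sinφ1·cosφ2·cosΔλ=-0.56215160; θ=atan2(y, x)=-125.0438° <0 so +360° → 234.9562° ≈ 235.0°
Leg 3: φ1=-0.3451336, φ2=0.3088552, Δφ=0.6539888, Δλ=0.0385508 rad; a=sin²(Δφ/2)+cosφ1·cosφ2·sin²(Δλ/2)=0.1035013048; c=2·atan2(√a, √(1-a))=0.655082959; dist=6371·c=4173.534 ≈ 4173.5 km; running total=23046.3 km
Leg 3 bearing: y=sinΔλ·cosφ2=0.03671759, x=cosφ1·sinφ2-sinφ1·cosφ2·cosΔλ=0.60811755; θ=atan2(y, x)=3.4553° ≈ 3.5°
Leg 4: φ1=0.3088552, φ2=0.2414907, Δφ=-0.0673645, Δλ=1.8054558 rad; a=sin²(Δφ/2)+cosφ1·cosφ2·sin²(Δλ/2)=0.5711940641; c=2·atan2(√a, √(1-a))=1.713670037; dist=6371·c=10917.792 ≈ 10917.8 km; running total=33964.1 km
Leg 4 bearing: y=sinΔλ·cosφ2=0.94437137, x=cosφ1·sinφ2-sinφ1·cosφ2·cosΔλ=0.29645966; θ=atan2(y, x)=72.5717° ≈ 72.6°

Leg 1: dist=7557.7 km, bearing=345.4°
Leg 2: dist=11315.1 km, bearing=235.0°
Leg 3: dist=4173.5 km, bearing=3.5°
Leg 4: dist=10917.8 km, bearing=72.6°
Total: 33964.1 km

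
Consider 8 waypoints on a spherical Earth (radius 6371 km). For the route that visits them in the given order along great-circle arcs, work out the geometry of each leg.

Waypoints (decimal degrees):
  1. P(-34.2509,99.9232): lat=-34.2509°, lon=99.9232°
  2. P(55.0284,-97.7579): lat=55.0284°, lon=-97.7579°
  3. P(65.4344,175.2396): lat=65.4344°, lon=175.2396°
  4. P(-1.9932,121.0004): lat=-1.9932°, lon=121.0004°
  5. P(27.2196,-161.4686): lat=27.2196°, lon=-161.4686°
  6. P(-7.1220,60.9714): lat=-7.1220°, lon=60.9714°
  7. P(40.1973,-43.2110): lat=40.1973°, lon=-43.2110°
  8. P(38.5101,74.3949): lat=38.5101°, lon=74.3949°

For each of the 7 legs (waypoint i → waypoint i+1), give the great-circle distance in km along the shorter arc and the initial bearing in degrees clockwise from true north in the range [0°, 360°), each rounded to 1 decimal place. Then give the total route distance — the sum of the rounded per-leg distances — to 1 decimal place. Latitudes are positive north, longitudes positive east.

Leg 1: φ1=-0.5977910, φ2=0.9604268, Δφ=1.5582177, Δλ=-3.4501861 rad; a=sin²(Δφ/2)+cosφ1·cosφ2·sin²(Δλ/2)=0.9562924482; c=2·atan2(√a, √(1-a))=2.720358232; dist=6371·c=17331.402 ≈ 17331.4 km; running total=17331.4 km
Leg 1 bearing: y=sinΔλ·cosφ2=0.17408260, x=cosφ1·sinφ2-sinφ1·cosφ2·cosΔλ=0.36997845; θ=atan2(y, x)=25.1980° ≈ 25.2°
Leg 2: φ1=0.9604268, φ2=1.1420457, Δφ=0.1816190, Δλ=4.7647052 rad; a=sin²(Δφ/2)+cosφ1·cosφ2·sin²(Δλ/2)=0.1211368575; c=2·atan2(√a, √(1-a))=0.710974529; dist=6371·c=4529.619 ≈ 4529.6 km; running total=21861.0 km
Leg 2 bearing: y=sinΔλ·cosφ2=-0.41516602, x=cosφ1·sinφ2-sinφ1·cosφ2·cosΔλ=0.50347597; θ=atan2(y, x)=-39.5090° <0 so +360° → 320.4910° ≈ 320.5°
Leg 3: φ1=1.1420457, φ2=-0.0347879, Δφ=-1.1768336, Δλ=-0.9466526 rad; a=sin²(Δφ/2)+cosφ1·cosφ2·sin²(Δλ/2)=0.3944116002; c=2·atan2(√a, √(1-a))=1.358017572; dist=6371·c=8651.930 ≈ 8651.9 km; running total=30512.9 km
Leg 3 bearing: y=sinΔλ·cosφ2=-0.81097287, x=cosφ1·sinφ2-sinφ1·cosφ2·cosΔλ=-0.54564399; θ=atan2(y, x)=-123.9337° <0 so +360° → 236.0663° ≈ 236.1°
Leg 4: φ1=-0.0347879, φ2=0.4750716, Δφ=0.5098595, Δλ=-4.9300141 rad; a=sin²(Δφ/2)+cosφ1·cosφ2·sin²(Δλ/2)=0.4120118492; c=2·atan2(√a, √(1-a))=1.393898867; dist=6371·c=8880.530 ≈ 8880.5 km; running total=39393.4 km
Leg 4 bearing: y=sinΔλ·cosφ2=0.86828495, x=cosφ1·sinφ2-sinφ1·cosφ2·cosΔλ=0.46380339; θ=atan2(y, x)=61.8906° ≈ 61.9°
Leg 5: φ1=0.4750716, φ2=-0.1243023, Δφ=-0.5993740, Δλ=3.8823104 rad; a=sin²(Δφ/2)+cosφ1·cosφ2·sin²(Δλ/2)=0.8539532035; c=2·atan2(√a, √(1-a))=2.357325972; dist=6371·c=15018.524 ≈ 15018.5 km; running total=54411.9 km
Leg 5 bearing: y=sinΔλ·cosφ2=-0.66961114, x=cosφ1·sinφ2-sinφ1·cosφ2·cosΔλ=0.22469855; θ=atan2(y, x)=-71.4500° <0 so +360° → 288.54999° ≈ 288.5°
Leg 6: φ1=-0.1243023, φ2=0.7015752, Δφ=0.8258776, Δλ=-1.8183259 rad; a=sin²(Δφ/2)+cosφ1·cosφ2·sin²(Δλ/2)=0.6328609284; c=2·atan2(√a, √(1-a))=1.839748947; dist=6371·c=11721.041 ≈ 11721.0 km; running total=66132.9 km
Leg 6 bearing: y=sinΔλ·cosφ2=-0.74054552, x=cosφ1·sinφ2-sinφ1·cosφ2·cosΔλ=0.61723920; θ=atan2(y, x)=-50.1890° <0 so +360° → 309.8110° ≈ 309.8°
Leg 7: φ1=0.7015752, φ2=0.6721280, Δφ=-0.0294472, Δλ=2.0526102 rad; a=sin²(Δφ/2)+cosφ1·cosφ2·sin²(Δλ/2)=0.4375449215; c=2·atan2(√a, √(1-a))=1.445559048; dist=6371·c=9209.657 ≈ 9209.7 km; running total=75342.6 km
Leg 7 bearing: y=sinΔλ·cosφ2=0.69341556, x=cosφ1·sinφ2-sinφ1·cosφ2·cosΔλ=0.70962830; θ=atan2(y, x)=44.3380° ≈ 44.3°

Leg 1: dist=17331.4 km, bearing=25.2°
Leg 2: dist=4529.6 km, bearing=320.5°
Leg 3: dist=8651.9 km, bearing=236.1°
Leg 4: dist=8880.5 km, bearing=61.9°
Leg 5: dist=15018.5 km, bearing=288.5°
Leg 6: dist=11721.0 km, bearing=309.8°
Leg 7: dist=9209.7 km, bearing=44.3°
Total: 75342.6 km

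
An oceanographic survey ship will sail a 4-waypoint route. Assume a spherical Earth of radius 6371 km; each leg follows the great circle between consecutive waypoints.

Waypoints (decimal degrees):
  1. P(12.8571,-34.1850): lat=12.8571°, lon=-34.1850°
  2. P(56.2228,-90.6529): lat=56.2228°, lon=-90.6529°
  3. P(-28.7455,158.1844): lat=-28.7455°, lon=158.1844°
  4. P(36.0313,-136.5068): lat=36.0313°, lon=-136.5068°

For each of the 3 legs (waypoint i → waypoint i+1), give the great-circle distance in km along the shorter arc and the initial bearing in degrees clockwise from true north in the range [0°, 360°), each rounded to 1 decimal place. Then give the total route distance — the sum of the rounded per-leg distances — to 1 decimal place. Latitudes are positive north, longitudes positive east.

Leg 1: dist=6786.0 km, bearing=328.0°
Leg 2: dist=13916.1 km, bearing=269.7°
Leg 3: dist=9922.8 km, bearing=47.3°
Total: 30624.9 km

Leg 1: φ1=0.2243987, φ2=0.9812730, Δφ=0.7568742, Δλ=-0.9855508 rad; a=sin²(Δφ/2)+cosφ1·cosφ2·sin²(Δλ/2)=0.2578113319; c=2·atan2(√a, √(1-a))=1.065145030; dist=6371·c=6786.039 ≈ 6786.0 km; running total=6786.0 km
Leg 1 bearing: y=sinΔλ·cosφ2=-0.46343925, x=cosφ1·sinφ2-sinφ1·cosφ2·cosΔλ=0.74202605; θ=atan2(y, x)=-31.9872° <0 so +360° → 328.0128° ≈ 328.0°
Leg 2: φ1=0.9812730, φ2=-0.5017036, Δφ=-1.4829766, Δλ=4.3430302 rad; a=sin²(Δφ/2)+cosφ1·cosφ2·sin²(Δλ/2)=0.7878607572; c=2·atan2(√a, √(1-a))=2.184282630; dist=6371·c=13916.065 ≈ 13916.1 km; running total=20702.1 km
Leg 2 bearing: y=sinΔλ·cosφ2=-0.81763467, x=cosφ1·sinφ2-sinφ1·cosφ2·cosΔλ=-0.00427520; θ=atan2(y, x)=-90.2996° <0 so +360° → 269.7004° ≈ 269.7°
Leg 3: φ1=-0.5017036, φ2=0.6288648, Δφ=1.1305684, Δλ=-5.1433317 rad; a=sin²(Δφ/2)+cosφ1·cosφ2·sin²(Δλ/2)=0.4933531858; c=2·atan2(√a, √(1-a))=1.557502307; dist=6371·c=9922.847 ≈ 9922.8 km; running total=30624.9 km
Leg 3 bearing: y=sinΔλ·cosφ2=0.73475862, x=cosφ1·sinφ2-sinφ1·cosφ2·cosΔλ=0.67819839; θ=atan2(y, x)=47.2923° ≈ 47.3°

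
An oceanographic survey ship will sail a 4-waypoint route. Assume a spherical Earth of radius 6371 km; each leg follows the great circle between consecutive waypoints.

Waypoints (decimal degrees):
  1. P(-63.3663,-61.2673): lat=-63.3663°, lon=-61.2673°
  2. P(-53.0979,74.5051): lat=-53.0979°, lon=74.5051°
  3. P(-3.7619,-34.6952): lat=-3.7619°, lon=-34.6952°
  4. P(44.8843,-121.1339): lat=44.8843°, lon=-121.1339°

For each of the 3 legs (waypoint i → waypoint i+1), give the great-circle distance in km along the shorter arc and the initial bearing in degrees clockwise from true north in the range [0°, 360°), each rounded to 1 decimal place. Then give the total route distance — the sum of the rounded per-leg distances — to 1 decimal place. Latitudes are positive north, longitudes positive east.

Leg 1: dist=6509.2 km, bearing=150.6°
Leg 2: dist=10931.9 km, bearing=252.2°
Leg 3: dist=10022.7 km, bearing=315.0°
Total: 27463.8 km

Leg 1: φ1=-1.1059506, φ2=-0.9267332, Δφ=0.1792174, Δλ=2.3696754 rad; a=sin²(Δφ/2)+cosφ1·cosφ2·sin²(Δλ/2)=0.2390355808; c=2·atan2(√a, √(1-a))=1.021685666; dist=6371·c=6509.159 ≈ 6509.2 km; running total=6509.2 km
Leg 1 bearing: y=sinΔλ·cosφ2=0.41881977, x=cosφ1·sinφ2-sinφ1·cosφ2·cosΔλ=-0.74308834; θ=atan2(y, x)=150.5935° ≈ 150.6°
Leg 2: φ1=-0.9267332, φ2=-0.0656575, Δφ=0.8610756, Δλ=-1.9059048 rad; a=sin²(Δφ/2)+cosφ1·cosφ2·sin²(Δλ/2)=0.5722895695; c=2·atan2(√a, √(1-a))=1.715883956; dist=6371·c=10931.897 ≈ 10931.9 km; running total=17441.1 km
Leg 2 bearing: y=sinΔλ·cosφ2=-0.94233982, x=cosφ1·sinφ2-sinφ1·cosφ2·cosΔλ=-0.30181540; θ=atan2(y, x)=-107.7594° <0 so +360° → 252.2406° ≈ 252.2°
Leg 3: φ1=-0.0656575, φ2=0.7833788, Δφ=0.8490364, Δλ=-1.5086399 rad; a=sin²(Δφ/2)+cosφ1·cosφ2·sin²(Δλ/2)=0.5011915319; c=2·atan2(√a, √(1-a))=1.573179393; dist=6371·c=10022.726 ≈ 10022.7 km; running total=27463.8 km
Leg 3 bearing: y=sinΔλ·cosφ2=-0.70716499, x=cosφ1·sinφ2-sinφ1·cosφ2·cosΔλ=0.70704455; θ=atan2(y, x)=-45.0049° <0 so +360° → 314.9951° ≈ 315.0°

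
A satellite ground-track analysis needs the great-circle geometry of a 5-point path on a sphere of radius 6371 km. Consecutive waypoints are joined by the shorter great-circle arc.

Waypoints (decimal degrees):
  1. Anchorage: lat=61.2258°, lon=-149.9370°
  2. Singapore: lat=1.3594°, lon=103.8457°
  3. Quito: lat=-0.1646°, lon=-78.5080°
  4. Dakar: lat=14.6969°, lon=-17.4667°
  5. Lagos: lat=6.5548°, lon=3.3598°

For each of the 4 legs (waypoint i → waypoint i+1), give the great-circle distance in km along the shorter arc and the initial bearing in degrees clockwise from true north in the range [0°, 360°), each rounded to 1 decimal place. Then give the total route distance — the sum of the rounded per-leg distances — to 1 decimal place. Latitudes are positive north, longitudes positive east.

Leg 1: φ1=1.0685918, φ2=0.0237260, Δφ=-1.0448658, Δλ=4.4293437 rad; a=sin²(Δφ/2)+cosφ1·cosφ2·sin²(Δλ/2)=0.5568010828; c=2·atan2(√a, √(1-a))=1.684644270; dist=6371·c=10732.869 ≈ 10732.9 km; running total=10732.9 km
Leg 1 bearing: y=sinΔλ·cosφ2=-0.95993915, x=cosφ1·sinφ2-sinφ1·cosφ2·cosΔλ=0.25614716; θ=atan2(y, x)=-75.0595° <0 so +360° → 284.9405° ≈ 284.9°
Leg 2: φ1=0.0237260, φ2=-0.0028728, Δφ=-0.0265988, Δλ=-3.1826725 rad; a=sin²(Δφ/2)+cosφ1·cosφ2·sin²(Δλ/2)=0.9994695820; c=2·atan2(√a, √(1-a))=3.095526970; dist=6371·c=19721.602 ≈ 19721.6 km; running total=30454.5 km
Leg 2 bearing: y=sinΔλ·cosφ2=0.04106809, x=cosφ1·sinφ2-sinφ1·cosφ2·cosΔλ=0.02083167; θ=atan2(y, x)=63.1037° ≈ 63.1°
Leg 3: φ1=-0.0028728, φ2=0.2565093, Δφ=0.2593821, Δλ=1.0653717 rad; a=sin²(Δφ/2)+cosφ1·cosφ2·sin²(Δλ/2)=0.2661966757; c=2·atan2(√a, √(1-a))=1.084215099; dist=6371·c=6907.534 ≈ 6907.5 km; running total=37362.0 km
Leg 3 bearing: y=sinΔλ·cosφ2=0.84634125, x=cosφ1·sinφ2-sinφ1·cosφ2·cosΔλ=0.25505001; θ=atan2(y, x)=73.2295° ≈ 73.2°
Leg 4: φ1=0.2565093, φ2=0.1144028, Δφ=-0.1421065, Δλ=0.3634910 rad; a=sin²(Δφ/2)+cosφ1·cosφ2·sin²(Δλ/2)=0.0364339430; c=2·atan2(√a, √(1-a))=0.384110532; dist=6371·c=2447.168 ≈ 2447.2 km; running total=39809.2 km
Leg 4 bearing: y=sinΔλ·cosφ2=0.35321518, x=cosφ1·sinφ2-sinφ1·cosφ2·cosΔλ=-0.12516022; θ=atan2(y, x)=109.5116° ≈ 109.5°

Leg 1: dist=10732.9 km, bearing=284.9°
Leg 2: dist=19721.6 km, bearing=63.1°
Leg 3: dist=6907.5 km, bearing=73.2°
Leg 4: dist=2447.2 km, bearing=109.5°
Total: 39809.2 km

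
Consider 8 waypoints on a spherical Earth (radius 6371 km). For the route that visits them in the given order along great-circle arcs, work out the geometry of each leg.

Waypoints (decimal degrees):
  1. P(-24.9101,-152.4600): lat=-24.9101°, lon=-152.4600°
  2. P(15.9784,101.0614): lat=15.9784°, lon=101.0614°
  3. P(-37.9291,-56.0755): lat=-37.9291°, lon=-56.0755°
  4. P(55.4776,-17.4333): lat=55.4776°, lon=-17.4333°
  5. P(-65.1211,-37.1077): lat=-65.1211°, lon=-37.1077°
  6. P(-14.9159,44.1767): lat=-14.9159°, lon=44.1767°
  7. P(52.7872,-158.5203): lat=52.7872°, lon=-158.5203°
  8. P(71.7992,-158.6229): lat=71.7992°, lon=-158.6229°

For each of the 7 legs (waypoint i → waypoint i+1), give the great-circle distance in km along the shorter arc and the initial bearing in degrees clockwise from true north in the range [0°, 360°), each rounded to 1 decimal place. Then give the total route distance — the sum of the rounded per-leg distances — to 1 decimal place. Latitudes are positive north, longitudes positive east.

Leg 1: dist=12376.1 km, bearing=278.3°
Leg 2: dist=16703.6 km, bearing=218.1°
Leg 3: dist=11013.8 km, bearing=21.0°
Leg 4: dist=13513.5 km, bearing=189.6°
Leg 5: dist=8098.9 km, bearing=88.5°
Leg 6: dist=15354.3 km, bearing=20.4°
Leg 7: dist=2114.0 km, bearing=359.9°
Total: 79174.2 km

Leg 1: φ1=-0.4347633, φ2=0.2788757, Δφ=0.7136390, Δλ=4.4247832 rad; a=sin²(Δφ/2)+cosφ1·cosφ2·sin²(Δλ/2)=0.6816368540; c=2·atan2(√a, √(1-a))=1.942575583; dist=6371·c=12376.149 ≈ 12376.1 km; running total=12376.1 km
Leg 1 bearing: y=sinΔλ·cosφ2=-0.92187817, x=cosφ1·sinφ2-sinφ1·cosφ2·cosΔλ=0.13480672; θ=atan2(y, x)=-81.6806° <0 so +360° → 278.3194° ≈ 278.3°
Leg 2: φ1=0.2788757, φ2=-0.6619877, Δφ=-0.9408634, Δλ=-2.7425563 rad; a=sin²(Δφ/2)+cosφ1·cosφ2·sin²(Δλ/2)=0.9339653818; c=2·atan2(√a, √(1-a))=2.621817267; dist=6371·c=16703.598 ≈ 16703.6 km; running total=29079.7 km
Leg 2 bearing: y=sinΔλ·cosφ2=-0.30646206, x=cosφ1·sinφ2-sinφ1·cosφ2·cosΔλ=-0.39086724; θ=atan2(y, x)=-141.9015° <0 so +360° → 218.0985° ≈ 218.1°
Leg 3: φ1=-0.6619877, φ2=0.9682668, Δφ=1.6302545, Δλ=0.6744336 rad; a=sin²(Δφ/2)+cosφ1·cosφ2·sin²(Δλ/2)=0.5786466060; c=2·atan2(√a, √(1-a))=1.728745471; dist=6371·c=11013.837 ≈ 11013.8 km; running total=40093.5 km
Leg 3 bearing: y=sinΔλ·cosφ2=0.35389640, x=cosφ1·sinφ2-sinφ1·cosφ2·cosΔλ=0.92196322; θ=atan2(y, x)=20.9993° ≈ 21.0°
Leg 4: φ1=0.9682668, φ2=-1.1365776, Δφ=-2.1048444, Δλ=-0.3433831 rad; a=sin²(Δφ/2)+cosφ1·cosφ2·sin²(Δλ/2)=0.7614704015; c=2·atan2(√a, √(1-a))=2.121093793; dist=6371·c=13513.489 ≈ 13513.5 km; running total=53607.0 km
Leg 4 bearing: y=sinΔλ·cosφ2=-0.14163958, x=cosφ1·sinφ2-sinφ1·cosφ2·cosΔλ=-0.84051838; θ=atan2(y, x)=-170.4347° <0 so +360° → 189.5653° ≈ 189.6°
Leg 5: φ1=-1.1365776, φ2=-0.2603316, Δφ=0.8762460, Δλ=1.4186804 rad; a=sin²(Δφ/2)+cosφ1·cosφ2·sin²(Δλ/2)=0.3524426141; c=2·atan2(√a, √(1-a))=1.271220689; dist=6371·c=8098.947 ≈ 8098.9 km; running total=61705.9 km
Leg 5 bearing: y=sinΔλ·cosφ2=0.95514644, x=cosφ1·sinφ2-sinφ1·cosφ2·cosΔλ=0.02454677; θ=atan2(y, x)=88.5279° ≈ 88.5°
Leg 6: φ1=-0.2603316, φ2=0.9213104, Δφ=1.1816420, Δλ=-3.5377300 rad; a=sin²(Δφ/2)+cosφ1·cosφ2·sin²(Δλ/2)=0.8720674200; c=2·atan2(√a, √(1-a))=2.410035139; dist=6371·c=15354.334 ≈ 15354.3 km; running total=77060.2 km
Leg 6 bearing: y=sinΔλ·cosφ2=0.23335790, x=cosφ1·sinφ2-sinφ1·cosφ2·cosΔλ=0.62594523; θ=atan2(y, x)=20.4459° ≈ 20.4°
Leg 7: φ1=0.9213104, φ2=1.2531324, Δφ=0.3318220, Δλ=-0.0017907 rad; a=sin²(Δφ/2)+cosφ1·cosφ2·sin²(Δλ/2)=0.0272749674; c=2·atan2(√a, √(1-a))=0.331822927; dist=6371·c=2114.044 ≈ 2114.0 km; running total=79174.2 km
Leg 7 bearing: y=sinΔλ·cosφ2=-0.00055932, x=cosφ1·sinφ2-sinφ1·cosφ2·cosΔλ=0.32576658; θ=atan2(y, x)=-0.0984° <0 so +360° → 359.9016° ≈ 359.9°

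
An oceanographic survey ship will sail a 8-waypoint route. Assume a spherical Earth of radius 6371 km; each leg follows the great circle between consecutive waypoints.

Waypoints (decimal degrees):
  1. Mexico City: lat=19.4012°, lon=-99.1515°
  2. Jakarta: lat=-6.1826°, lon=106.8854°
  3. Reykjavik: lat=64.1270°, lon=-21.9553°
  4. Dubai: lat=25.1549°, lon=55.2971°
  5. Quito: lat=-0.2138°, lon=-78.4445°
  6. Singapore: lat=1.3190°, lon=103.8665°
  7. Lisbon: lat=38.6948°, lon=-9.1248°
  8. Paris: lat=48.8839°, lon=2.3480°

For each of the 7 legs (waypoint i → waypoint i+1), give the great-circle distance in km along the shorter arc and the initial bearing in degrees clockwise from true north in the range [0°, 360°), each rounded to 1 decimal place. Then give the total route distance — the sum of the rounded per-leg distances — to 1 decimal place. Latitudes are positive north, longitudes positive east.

Leg 1: dist=16839.6 km, bearing=294.1°
Leg 2: dist=12415.3 km, bearing=338.5°
Leg 3: dist=6893.0 km, bearing=89.6°
Leg 4: dist=14328.6 km, bearing=291.9°
Leg 5: dist=19730.3 km, bearing=295.6°
Leg 6: dist=11884.6 km, bearing=311.3°
Leg 7: dist=1456.7 km, bearing=35.2°
Total: 83548.1 km

Leg 1: φ1=0.3386148, φ2=-0.1079067, Δφ=-0.4465215, Δλ=3.5960223 rad; a=sin²(Δφ/2)+cosφ1·cosφ2·sin²(Δλ/2)=0.9391679885; c=2·atan2(√a, √(1-a))=2.643166417; dist=6371·c=16839.613 ≈ 16839.6 km; running total=16839.6 km
Leg 1 bearing: y=sinΔλ·cosφ2=-0.43639685, x=cosφ1·sinφ2-sinφ1·cosφ2·cosΔλ=0.19515047; θ=atan2(y, x)=-65.9065° <0 so +360° → 294.0935° ≈ 294.1°
Leg 2: φ1=-0.1079067, φ2=1.1192273, Δφ=1.2271340, Δλ=-2.2486944 rad; a=sin²(Δφ/2)+cosφ1·cosφ2·sin²(Δλ/2)=0.6844939826; c=2·atan2(√a, √(1-a))=1.948716240; dist=6371·c=12415.271 ≈ 12415.3 km; running total=29254.9 km
Leg 2 bearing: y=sinΔλ·cosφ2=-0.33989149, x=cosφ1·sinφ2-sinφ1·cosφ2·cosΔλ=0.86505587; θ=atan2(y, x)=-21.4505° <0 so +360° → 338.5495° ≈ 338.5°
Leg 3: φ1=1.1192273, φ2=0.4390358, Δφ=-0.6801915, Δλ=1.3483087 rad; a=sin²(Δφ/2)+cosφ1·cosφ2·sin²(Δλ/2)=0.2651912837; c=2·atan2(√a, √(1-a))=1.081938921; dist=6371·c=6893.033 ≈ 6893.0 km; running total=36147.9 km
Leg 3 bearing: y=sinΔλ·cosφ2=0.88285110, x=cosφ1·sinφ2-sinφ1·cosφ2·cosΔλ=0.00578008; θ=atan2(y, x)=89.6249° ≈ 89.6°
Leg 4: φ1=0.4390358, φ2=-0.0037315, Δφ=-0.4427673, Δλ=-2.3342313 rad; a=sin²(Δφ/2)+cosφ1·cosφ2·sin²(Δλ/2)=0.8137086008; c=2·atan2(√a, √(1-a))=2.249028209; dist=6371·c=14328.559 ≈ 14328.6 km; running total=50476.5 km
Leg 4 bearing: y=sinΔλ·cosφ2=-0.72246031, x=cosφ1·sinφ2-sinφ1·cosφ2·cosΔλ=0.29051465; θ=atan2(y, x)=-68.0940° <0 so +360° → 291.9060° ≈ 291.9°
Leg 5: φ1=-0.0037315, φ2=0.0230209, Δφ=0.0267524, Δλ=3.1819272 rad; a=sin²(Δφ/2)+cosφ1·cosφ2·sin²(Δλ/2)=0.9995004294; c=2·atan2(√a, √(1-a))=3.096886779; dist=6371·c=19730.266 ≈ 19730.3 km; running total=70206.8 km
Leg 5 bearing: y=sinΔλ·cosφ2=-0.04031294, x=cosφ1·sinφ2-sinφ1·cosφ2·cosΔλ=0.01929122; θ=atan2(y, x)=-64.4272° <0 so +360° → 295.5728° ≈ 295.6°
Leg 6: φ1=0.0230209, φ2=0.6753517, Δφ=0.6523308, Δλ=-1.9720702 rad; a=sin²(Δφ/2)+cosφ1·cosφ2·sin²(Δλ/2)=0.6451900058; c=2·atan2(√a, √(1-a))=1.865420264; dist=6371·c=11884.593 ≈ 11884.6 km; running total=82091.4 km
Leg 6 bearing: y=sinΔλ·cosφ2=-0.71848851, x=cosφ1·sinφ2-sinφ1·cosφ2·cosΔλ=0.63202351; θ=atan2(y, x)=-48.6633° <0 so +360° → 311.3367° ≈ 311.3°
Leg 7: φ1=0.6753517, φ2=0.8531850, Δφ=0.1778333, Δλ=0.2002381 rad; a=sin²(Δφ/2)+cosφ1·cosφ2·sin²(Δλ/2)=0.0130128050; c=2·atan2(√a, √(1-a))=0.228645091; dist=6371·c=1456.698 ≈ 1456.7 km; running total=83548.1 km
Leg 7 bearing: y=sinΔλ·cosφ2=0.13079583, x=cosφ1·sinφ2-sinφ1·cosφ2·cosΔλ=0.18511169; θ=atan2(y, x)=35.2442° ≈ 35.2°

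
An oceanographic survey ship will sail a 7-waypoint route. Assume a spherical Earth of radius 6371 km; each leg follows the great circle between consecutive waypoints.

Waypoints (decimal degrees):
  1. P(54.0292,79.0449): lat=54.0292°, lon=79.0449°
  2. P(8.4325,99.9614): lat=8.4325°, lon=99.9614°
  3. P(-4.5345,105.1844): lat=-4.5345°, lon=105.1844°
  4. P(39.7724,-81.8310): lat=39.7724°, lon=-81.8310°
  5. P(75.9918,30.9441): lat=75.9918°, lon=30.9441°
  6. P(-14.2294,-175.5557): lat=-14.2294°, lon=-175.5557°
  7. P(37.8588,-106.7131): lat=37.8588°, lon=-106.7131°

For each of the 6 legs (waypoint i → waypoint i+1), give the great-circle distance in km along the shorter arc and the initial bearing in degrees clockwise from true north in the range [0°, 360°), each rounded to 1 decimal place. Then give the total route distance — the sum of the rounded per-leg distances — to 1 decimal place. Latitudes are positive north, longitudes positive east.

Leg 1: φ1=0.9429874, φ2=0.1471749, Δφ=-0.7958125, Δλ=0.3650618 rad; a=sin²(Δφ/2)+cosφ1·cosφ2·sin²(Δλ/2)=0.1692919672; c=2·atan2(√a, √(1-a))=0.848091095; dist=6371·c=5403.188 ≈ 5403.2 km; running total=5403.2 km
Leg 1 bearing: y=sinΔλ·cosφ2=0.35314752, x=cosφ1·sinφ2-sinφ1·cosφ2·cosΔλ=-0.66167637; θ=atan2(y, x)=151.9104° ≈ 151.9°
Leg 2: φ1=0.1471749, φ2=-0.0791420, Δφ=-0.2263168, Δλ=0.0911585 rad; a=sin²(Δφ/2)+cosφ1·cosφ2·sin²(Δλ/2)=0.0147974278; c=2·atan2(√a, √(1-a))=0.243893398; dist=6371·c=1553.845 ≈ 1553.8 km; running total=6957.0 km
Leg 2 bearing: y=sinΔλ·cosφ2=0.09074741, x=cosφ1·sinφ2-sinφ1·cosφ2·cosΔλ=-0.22378285; θ=atan2(y, x)=157.9267° ≈ 157.9°
Leg 3: φ1=-0.0791420, φ2=0.6941593, Δφ=0.7733013, Δλ=-3.2640345 rad; a=sin²(Δφ/2)+cosφ1·cosφ2·sin²(Δλ/2)=0.9055136310; c=2·atan2(√a, √(1-a))=2.516702289; dist=6371·c=16033.910 ≈ 16033.9 km; running total=22990.9 km
Leg 3 bearing: y=sinΔλ·cosφ2=0.09387282, x=cosφ1·sinφ2-sinφ1·cosφ2·cosΔλ=0.57742764; θ=atan2(y, x)=9.2338° ≈ 9.2°
Leg 4: φ1=0.6941593, φ2=1.3263071, Δφ=0.6321478, Δλ=1.9682968 rad; a=sin²(Δφ/2)+cosφ1·cosφ2·sin²(Δλ/2)=0.2256533837; c=2·atan2(√a, √(1-a))=0.989995967; dist=6371·c=6307.264 ≈ 6307.3 km; running total=29298.2 km
Leg 4 bearing: y=sinΔλ·cosφ2=0.22318764, x=cosφ1·sinφ2-sinφ1·cosφ2·cosΔλ=0.80568171; θ=atan2(y, x)=15.4836° ≈ 15.5°
Leg 5: φ1=1.3263071, φ2=-0.2483499, Δφ=-1.5746570, Δλ=-3.6041014 rad; a=sin²(Δφ/2)+cosφ1·cosφ2·sin²(Δλ/2)=0.7242386944; c=2·atan2(√a, √(1-a))=2.035857400; dist=6371·c=12970.447 ≈ 12970.4 km; running total=42268.6 km
Leg 5 bearing: y=sinΔλ·cosφ2=0.43250515, x=cosφ1·sinφ2-sinφ1·cosφ2·cosΔλ=0.78218114; θ=atan2(y, x)=28.9403° ≈ 28.9°
Leg 6: φ1=-0.2483499, φ2=0.6607607, Δφ=0.9091106, Δλ=1.2015300 rad; a=sin²(Δφ/2)+cosφ1·cosφ2·sin²(Δλ/2)=0.4373165767; c=2·atan2(√a, √(1-a))=1.445098740; dist=6371·c=9206.724 ≈ 9206.7 km; running total=51475.3 km
Leg 6 bearing: y=sinΔλ·cosφ2=0.73630558, x=cosφ1·sinφ2-sinφ1·cosφ2·cosΔλ=0.66493401; θ=atan2(y, x)=47.9158° ≈ 47.9°

Leg 1: dist=5403.2 km, bearing=151.9°
Leg 2: dist=1553.8 km, bearing=157.9°
Leg 3: dist=16033.9 km, bearing=9.2°
Leg 4: dist=6307.3 km, bearing=15.5°
Leg 5: dist=12970.4 km, bearing=28.9°
Leg 6: dist=9206.7 km, bearing=47.9°
Total: 51475.3 km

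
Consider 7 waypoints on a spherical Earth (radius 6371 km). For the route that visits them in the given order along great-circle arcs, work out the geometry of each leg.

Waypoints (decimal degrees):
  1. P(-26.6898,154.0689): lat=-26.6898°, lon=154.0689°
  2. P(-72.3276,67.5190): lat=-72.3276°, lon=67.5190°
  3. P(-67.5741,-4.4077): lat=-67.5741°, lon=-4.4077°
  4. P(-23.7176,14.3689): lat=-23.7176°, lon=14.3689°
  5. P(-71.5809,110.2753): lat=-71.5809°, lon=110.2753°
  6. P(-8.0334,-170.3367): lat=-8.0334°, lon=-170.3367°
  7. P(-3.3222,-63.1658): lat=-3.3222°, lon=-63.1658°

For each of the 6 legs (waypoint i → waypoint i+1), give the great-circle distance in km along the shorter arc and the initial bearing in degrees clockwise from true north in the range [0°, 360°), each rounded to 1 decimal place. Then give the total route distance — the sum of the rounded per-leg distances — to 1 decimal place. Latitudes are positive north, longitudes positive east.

Leg 1: dist=7074.5 km, bearing=199.8°
Leg 2: dist=2619.2 km, bearing=245.2°
Leg 3: dist=5045.2 km, bearing=24.5°
Leg 4: dist=7716.8 km, bearing=160.4°
Leg 5: dist=8788.3 km, bearing=82.5°
Leg 6: dist=11840.4 km, bearing=95.9°
Total: 43084.4 km

Leg 1: φ1=-0.4658249, φ2=-1.2623548, Δφ=-0.7965299, Δλ=-1.5105807 rad; a=sin²(Δφ/2)+cosφ1·cosφ2·sin²(Δλ/2)=0.2778572756; c=2·atan2(√a, √(1-a))=1.110419816; dist=6371·c=7074.485 ≈ 7074.5 km; running total=7074.5 km
Leg 1 bearing: y=sinΔλ·cosφ2=-0.30302392, x=cosφ1·sinφ2-sinφ1·cosφ2·cosΔλ=-0.84308181; θ=atan2(y, x)=-160.2303° <0 so +360° → 199.7697° ≈ 199.8°
Leg 2: φ1=-1.2623548, φ2=-1.1793905, Δφ=0.0829642, Δλ=-1.2553577 rad; a=sin²(Δφ/2)+cosφ1·cosφ2·sin²(Δλ/2)=0.0416606988; c=2·atan2(√a, √(1-a))=0.411107996; dist=6371·c=2619.169 ≈ 2619.2 km; running total=9693.7 km
Leg 2 bearing: y=sinΔλ·cosφ2=-0.36266579, x=cosφ1·sinφ2-sinφ1·cosφ2·cosΔλ=-0.16785072; θ=atan2(y, x)=-114.8359° <0 so +360° → 245.1641° ≈ 245.2°
Leg 3: φ1=-1.1793905, φ2=-0.4139502, Δφ=0.7654403, Δλ=0.3277135 rad; a=sin²(Δφ/2)+cosφ1·cosφ2·sin²(Δλ/2)=0.1487551933; c=2·atan2(√a, √(1-a))=0.791906690; dist=6371·c=5045.238 ≈ 5045.2 km; running total=14738.9 km
Leg 3 bearing: y=sinΔλ·cosφ2=0.29469285, x=cosφ1·sinφ2-sinφ1·cosφ2·cosΔλ=0.64781515; θ=atan2(y, x)=24.4609° ≈ 24.5°
Leg 4: φ1=-0.4139502, φ2=-1.2493224, Δφ=-0.8353722, Δλ=1.6738825 rad; a=sin²(Δφ/2)+cosφ1·cosφ2·sin²(Δλ/2)=0.3240723461; c=2·atan2(√a, √(1-a))=1.211243909; dist=6371·c=7716.835 ≈ 7716.8 km; running total=22455.7 km
Leg 4 bearing: y=sinΔλ·cosφ2=0.31428798, x=cosφ1·sinφ2-sinφ1·cosφ2·cosΔλ=-0.88171475; θ=atan2(y, x)=160.3813° ≈ 160.4°
Leg 5: φ1=-1.2493224, φ2=-0.1402093, Δφ=1.1091131, Δλ=-4.8976033 rad; a=sin²(Δφ/2)+cosφ1·cosφ2·sin²(Δλ/2)=0.4048963367; c=2·atan2(√a, √(1-a))=1.379423003; dist=6371·c=8788.304 ≈ 8788.3 km; running total=31244.0 km
Leg 5 bearing: y=sinΔλ·cosφ2=0.97325141, x=cosφ1·sinφ2-sinφ1·cosφ2·cosΔλ=0.12885211; θ=atan2(y, x)=82.4583° ≈ 82.5°
Leg 6: φ1=-0.1402093, φ2=-0.0579833, Δφ=0.0822260, Δλ=1.8704851 rad; a=sin²(Δφ/2)+cosφ1·cosφ2·sin²(Δλ/2)=0.6418679118; c=2·atan2(√a, √(1-a))=1.858484140; dist=6371·c=11840.402 ≈ 11840.4 km; running total=43084.4 km
Leg 6 bearing: y=sinΔλ·cosφ2=0.95382277, x=cosφ1·sinφ2-sinφ1·cosφ2·cosΔλ=-0.09857032; θ=atan2(y, x)=95.9001° ≈ 95.9°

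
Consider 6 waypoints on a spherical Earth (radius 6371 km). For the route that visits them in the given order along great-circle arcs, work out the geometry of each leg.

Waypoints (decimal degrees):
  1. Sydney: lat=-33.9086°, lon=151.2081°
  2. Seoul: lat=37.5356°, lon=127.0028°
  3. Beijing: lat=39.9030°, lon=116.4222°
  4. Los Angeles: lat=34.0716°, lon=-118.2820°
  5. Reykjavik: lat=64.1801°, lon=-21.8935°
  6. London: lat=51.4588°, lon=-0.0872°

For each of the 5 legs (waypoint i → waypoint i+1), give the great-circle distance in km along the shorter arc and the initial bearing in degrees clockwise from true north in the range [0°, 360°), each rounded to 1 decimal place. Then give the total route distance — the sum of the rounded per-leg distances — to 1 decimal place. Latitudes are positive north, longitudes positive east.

Leg 1: φ1=-0.5918167, φ2=0.6551198, Δφ=1.2469365, Δλ=-0.4224622 rad; a=sin²(Δφ/2)+cosφ1·cosφ2·sin²(Δλ/2)=0.3698158698; c=2·atan2(√a, √(1-a))=1.307392728; dist=6371·c=8329.399 ≈ 8329.4 km; running total=8329.4 km
Leg 1 bearing: y=sinΔλ·cosφ2=-0.32512560, x=cosφ1·sinφ2-sinφ1·cosφ2·cosΔλ=0.90912140; θ=atan2(y, x)=-19.6784° <0 so +360° → 340.3216° ≈ 340.3°
Leg 2: φ1=0.6551198, φ2=0.6964387, Δφ=0.0413189, Δλ=-0.1846663 rad; a=sin²(Δφ/2)+cosφ1·cosφ2·sin²(Δλ/2)=0.0055981764; c=2·atan2(√a, √(1-a))=0.149781897; dist=6371·c=954.260 ≈ 954.3 km; running total=9283.7 km
Leg 2 bearing: y=sinΔλ·cosφ2=-0.14085957, x=cosφ1·sinφ2-sinφ1·cosφ2·cosΔλ=0.04925373; θ=atan2(y, x)=-70.7270° <0 so +360° → 289.2730° ≈ 289.3°
Leg 3: φ1=0.6964387, φ2=0.5946616, Δφ=-0.1017771, Δλ=-4.0963611 rad; a=sin²(Δφ/2)+cosφ1·cosφ2·sin²(Δλ/2)=0.5038887379; c=2·atan2(√a, √(1-a))=1.578573881; dist=6371·c=10057.094 ≈ 10057.1 km; running total=19340.8 km
Leg 3 bearing: y=sinΔλ·cosφ2=0.67607297, x=cosφ1·sinφ2-sinφ1·cosφ2·cosΔλ=0.73679363; θ=atan2(y, x)=42.5391° ≈ 42.5°
Leg 4: φ1=0.5946616, φ2=1.1201541, Δφ=0.5254925, Δλ=1.6822967 rad; a=sin²(Δφ/2)+cosφ1·cosφ2·sin²(Δλ/2)=0.2679220120; c=2·atan2(√a, √(1-a))=1.088114842; dist=6371·c=6932.380 ≈ 6932.4 km; running total=26273.2 km
Leg 4 bearing: y=sinΔλ·cosφ2=0.43283916, x=cosφ1·sinφ2-sinφ1·cosφ2·cosΔλ=0.77279330; θ=atan2(y, x)=29.2531° ≈ 29.3°
Leg 5: φ1=1.1201541, φ2=0.8981255, Δφ=-0.2220286, Δλ=0.3805917 rad; a=sin²(Δφ/2)+cosφ1·cosφ2·sin²(Δλ/2)=0.0219828331; c=2·atan2(√a, √(1-a))=0.297629504; dist=6371·c=1896.198 ≈ 1896.2 km; running total=28169.4 km
Leg 5 bearing: y=sinΔλ·cosφ2=0.23145445, x=cosφ1·sinφ2-sinφ1·cosφ2·cosΔλ=-0.18007551; θ=atan2(y, x)=127.8835° ≈ 127.9°

Leg 1: dist=8329.4 km, bearing=340.3°
Leg 2: dist=954.3 km, bearing=289.3°
Leg 3: dist=10057.1 km, bearing=42.5°
Leg 4: dist=6932.4 km, bearing=29.3°
Leg 5: dist=1896.2 km, bearing=127.9°
Total: 28169.4 km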